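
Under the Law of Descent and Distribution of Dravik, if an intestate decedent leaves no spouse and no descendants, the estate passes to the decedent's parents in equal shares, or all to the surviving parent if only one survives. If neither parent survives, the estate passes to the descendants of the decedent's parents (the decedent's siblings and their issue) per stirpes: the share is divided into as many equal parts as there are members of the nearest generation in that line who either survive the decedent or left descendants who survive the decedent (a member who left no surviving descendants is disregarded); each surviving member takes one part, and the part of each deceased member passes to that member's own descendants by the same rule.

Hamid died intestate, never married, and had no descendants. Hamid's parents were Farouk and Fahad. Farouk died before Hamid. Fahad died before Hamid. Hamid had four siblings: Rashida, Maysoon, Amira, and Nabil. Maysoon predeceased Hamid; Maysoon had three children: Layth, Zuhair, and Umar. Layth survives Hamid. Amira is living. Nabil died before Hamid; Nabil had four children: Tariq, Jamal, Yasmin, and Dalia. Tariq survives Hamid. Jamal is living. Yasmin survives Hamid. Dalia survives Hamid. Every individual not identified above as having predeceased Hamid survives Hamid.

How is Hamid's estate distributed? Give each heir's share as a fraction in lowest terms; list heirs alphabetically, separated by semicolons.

Neither parent survives and there are no descendants, so the estate passes to Hamid's siblings and their issue per stirpes.
The estate is divided into 4 equal shares of 1/4 among Rashida, Maysoon, Amira, Nabil.
Rashida is living and takes 1/4.
Maysoon predeceased; the 1/4 allotted to Maysoon's branch passes to Maysoon's issue by representation.
The 1/4 is divided into 3 equal shares of 1/12 among Layth, Zuhair, Umar.
Layth is living and takes 1/12.
Zuhair is living and takes 1/12.
Umar is living and takes 1/12.
Amira is living and takes 1/4.
Nabil predeceased; the 1/4 allotted to Nabil's branch passes to Nabil's issue by representation.
The 1/4 is divided into 4 equal shares of 1/16 among Tariq, Jamal, Yasmin, Dalia.
Tariq is living and takes 1/16.
Jamal is living and takes 1/16.
Yasmin is living and takes 1/16.
Dalia is living and takes 1/16.

Amira 1/4; Dalia 1/16; Jamal 1/16; Layth 1/12; Rashida 1/4; Tariq 1/16; Umar 1/12; Yasmin 1/16; Zuhair 1/12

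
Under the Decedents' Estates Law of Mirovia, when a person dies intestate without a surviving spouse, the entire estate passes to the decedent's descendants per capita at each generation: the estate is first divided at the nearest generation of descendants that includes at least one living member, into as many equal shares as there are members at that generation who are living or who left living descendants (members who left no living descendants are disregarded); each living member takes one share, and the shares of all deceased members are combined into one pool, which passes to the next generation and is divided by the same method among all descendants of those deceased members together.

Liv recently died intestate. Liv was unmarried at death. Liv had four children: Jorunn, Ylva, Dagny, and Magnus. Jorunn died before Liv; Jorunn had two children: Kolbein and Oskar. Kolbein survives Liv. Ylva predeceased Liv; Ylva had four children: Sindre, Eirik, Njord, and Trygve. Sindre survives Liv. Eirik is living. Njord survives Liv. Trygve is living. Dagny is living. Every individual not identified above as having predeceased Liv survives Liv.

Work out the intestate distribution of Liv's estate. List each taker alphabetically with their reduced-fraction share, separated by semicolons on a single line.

There is no surviving spouse, so the entire estate passes to Liv's descendants per capita at each generation.
At generation 1 (Jorunn, Ylva, Dagny, Magnus) there are 4 shares of (1)/4 = 1/4 each.
Living: Dagny and Magnus — each takes 1/4.
Deceased: Jorunn and Ylva. Their combined 1/2 is pooled and carried to generation 2.
At generation 2 (Kolbein, Oskar, Sindre, Eirik, Njord, Trygve) there are 6 shares of (1/2)/6 = 1/12 each.
Living: Kolbein, Oskar, Sindre, Eirik, Njord, and Trygve — each takes 1/12.

Dagny 1/4; Eirik 1/12; Kolbein 1/12; Magnus 1/4; Njord 1/12; Oskar 1/12; Sindre 1/12; Trygve 1/12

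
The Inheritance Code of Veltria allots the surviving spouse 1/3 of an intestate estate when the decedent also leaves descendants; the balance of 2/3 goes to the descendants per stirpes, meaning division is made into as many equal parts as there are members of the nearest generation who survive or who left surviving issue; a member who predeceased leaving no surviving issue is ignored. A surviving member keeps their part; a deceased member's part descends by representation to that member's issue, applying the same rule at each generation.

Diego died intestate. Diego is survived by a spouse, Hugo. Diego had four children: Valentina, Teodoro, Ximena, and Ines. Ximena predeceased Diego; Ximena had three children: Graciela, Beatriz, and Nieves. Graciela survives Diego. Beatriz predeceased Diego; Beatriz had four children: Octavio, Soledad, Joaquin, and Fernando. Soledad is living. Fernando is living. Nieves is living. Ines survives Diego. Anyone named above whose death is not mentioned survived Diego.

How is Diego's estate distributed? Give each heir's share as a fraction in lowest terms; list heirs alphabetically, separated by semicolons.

Fernando 1/72; Graciela 1/18; Hugo 1/3; Ines 1/6; Joaquin 1/72; Nieves 1/18; Octavio 1/72; Soledad 1/72; Teodoro 1/6; Valentina 1/6

Hugo, as surviving spouse, takes 1/3.
The remaining 2/3 passes to Diego's descendants per stirpes.
The 2/3 is divided into 4 equal shares of 1/6 among Valentina, Teodoro, Ximena, Ines.
Valentina is living and takes 1/6.
Teodoro is living and takes 1/6.
Ximena predeceased; the 1/6 allotted to Ximena's branch passes to Ximena's issue by representation.
The 1/6 is divided into 3 equal shares of 1/18 among Graciela, Beatriz, Nieves.
Graciela is living and takes 1/18.
Beatriz predeceased; the 1/18 allotted to Beatriz's branch passes to Beatriz's issue by representation.
The 1/18 is divided into 4 equal shares of 1/72 among Octavio, Soledad, Joaquin, Fernando.
Octavio is living and takes 1/72.
Soledad is living and takes 1/72.
Joaquin is living and takes 1/72.
Fernando is living and takes 1/72.
Nieves is living and takes 1/18.
Ines is living and takes 1/6.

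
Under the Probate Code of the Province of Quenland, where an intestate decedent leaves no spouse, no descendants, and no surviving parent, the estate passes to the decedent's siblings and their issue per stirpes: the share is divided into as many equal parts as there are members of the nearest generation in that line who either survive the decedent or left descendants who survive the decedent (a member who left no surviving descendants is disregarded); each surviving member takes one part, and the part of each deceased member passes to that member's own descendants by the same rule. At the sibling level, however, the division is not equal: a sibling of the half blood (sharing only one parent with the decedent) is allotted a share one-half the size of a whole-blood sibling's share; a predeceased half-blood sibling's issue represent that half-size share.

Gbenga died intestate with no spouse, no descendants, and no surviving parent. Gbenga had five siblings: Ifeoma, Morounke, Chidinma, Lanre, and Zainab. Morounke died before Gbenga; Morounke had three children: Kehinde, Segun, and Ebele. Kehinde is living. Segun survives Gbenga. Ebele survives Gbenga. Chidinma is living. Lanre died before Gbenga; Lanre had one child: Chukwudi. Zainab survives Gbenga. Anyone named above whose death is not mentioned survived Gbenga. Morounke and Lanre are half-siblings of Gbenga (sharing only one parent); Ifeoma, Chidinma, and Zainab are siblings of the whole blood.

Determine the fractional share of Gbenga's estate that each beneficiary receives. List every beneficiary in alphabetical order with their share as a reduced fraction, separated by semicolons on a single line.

Chidinma 1/4; Chukwudi 1/8; Ebele 1/24; Ifeoma 1/4; Kehinde 1/24; Segun 1/24; Zainab 1/4

No spouse, descendants, or parent survives, so the estate passes to Gbenga's siblings per stirpes.
Half-blood siblings count for one-half the weight of whole-blood siblings at the initial division.
Dividing 1 in proportion to weights (total weight 4): Ifeoma (weight 1) → 1/4; Morounke (weight 1/2) → 1/8; Chidinma (weight 1) → 1/4; Lanre (weight 1/2) → 1/8; Zainab (weight 1) → 1/4.
Ifeoma is living and takes 1/4.
Morounke predeceased; the 1/8 allotted to Morounke's branch passes to Morounke's issue by representation.
The 1/8 is divided into 3 equal shares of 1/24 among Kehinde, Segun, Ebele.
Kehinde is living and takes 1/24.
Segun is living and takes 1/24.
Ebele is living and takes 1/24.
Chidinma is living and takes 1/4.
Lanre predeceased; the 1/8 allotted to Lanre's branch passes to Lanre's issue by representation.
Chukwudi is the sole taker at this level and receives the full 1/8.
Zainab is living and takes 1/4.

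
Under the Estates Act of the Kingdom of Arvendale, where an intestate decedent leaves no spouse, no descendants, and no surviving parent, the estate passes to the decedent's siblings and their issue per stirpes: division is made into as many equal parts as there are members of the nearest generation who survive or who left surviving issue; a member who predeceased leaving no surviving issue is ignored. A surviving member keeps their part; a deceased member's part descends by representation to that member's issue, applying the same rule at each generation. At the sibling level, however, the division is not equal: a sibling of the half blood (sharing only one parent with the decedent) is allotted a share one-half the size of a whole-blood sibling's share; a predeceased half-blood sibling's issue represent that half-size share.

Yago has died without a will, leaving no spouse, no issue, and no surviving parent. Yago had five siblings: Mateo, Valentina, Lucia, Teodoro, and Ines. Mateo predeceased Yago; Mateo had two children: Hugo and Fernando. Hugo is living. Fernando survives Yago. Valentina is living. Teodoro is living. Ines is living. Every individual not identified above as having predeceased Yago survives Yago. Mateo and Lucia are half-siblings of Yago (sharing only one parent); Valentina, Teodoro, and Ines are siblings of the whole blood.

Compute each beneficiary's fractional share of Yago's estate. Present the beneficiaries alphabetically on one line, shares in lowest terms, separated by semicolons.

No spouse, descendants, or parent survives, so the estate passes to Yago's siblings per stirpes.
Half-blood siblings count for one-half the weight of whole-blood siblings at the initial division.
Dividing 1 in proportion to weights (total weight 4): Mateo (weight 1/2) → 1/8; Valentina (weight 1) → 1/4; Lucia (weight 1/2) → 1/8; Teodoro (weight 1) → 1/4; Ines (weight 1) → 1/4.
Mateo predeceased; the 1/8 allotted to Mateo's branch passes to Mateo's issue by representation.
The 1/8 is divided into 2 equal shares of 1/16 among Hugo, Fernando.
Hugo is living and takes 1/16.
Fernando is living and takes 1/16.
Valentina is living and takes 1/4.
Lucia is living and takes 1/8.
Teodoro is living and takes 1/4.
Ines is living and takes 1/4.

Fernando 1/16; Hugo 1/16; Ines 1/4; Lucia 1/8; Teodoro 1/4; Valentina 1/4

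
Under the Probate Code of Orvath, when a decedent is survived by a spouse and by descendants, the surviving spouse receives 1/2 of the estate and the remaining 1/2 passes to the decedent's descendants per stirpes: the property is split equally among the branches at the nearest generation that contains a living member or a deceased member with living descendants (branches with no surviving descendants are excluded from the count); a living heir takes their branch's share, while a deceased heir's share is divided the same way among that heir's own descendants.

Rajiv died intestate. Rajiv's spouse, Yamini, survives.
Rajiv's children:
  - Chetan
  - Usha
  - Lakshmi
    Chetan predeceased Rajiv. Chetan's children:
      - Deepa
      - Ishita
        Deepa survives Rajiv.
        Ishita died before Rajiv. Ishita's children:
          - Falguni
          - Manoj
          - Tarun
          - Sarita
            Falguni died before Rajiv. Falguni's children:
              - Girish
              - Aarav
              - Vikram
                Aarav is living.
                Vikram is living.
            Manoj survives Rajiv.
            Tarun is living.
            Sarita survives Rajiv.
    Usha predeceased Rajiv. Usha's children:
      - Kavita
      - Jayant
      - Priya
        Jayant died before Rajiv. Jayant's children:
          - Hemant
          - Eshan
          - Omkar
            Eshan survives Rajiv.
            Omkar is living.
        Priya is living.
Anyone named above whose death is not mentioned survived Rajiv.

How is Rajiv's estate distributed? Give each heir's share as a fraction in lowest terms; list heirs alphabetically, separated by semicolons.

Yamini, as surviving spouse, takes 1/2.
The remaining 1/2 passes to Rajiv's descendants per stirpes.
The 1/2 is divided into 3 equal shares of 1/6 among Chetan, Usha, Lakshmi.
Chetan predeceased; the 1/6 allotted to Chetan's branch passes to Chetan's issue by representation.
The 1/6 is divided into 2 equal shares of 1/12 among Deepa, Ishita.
Deepa is living and takes 1/12.
Ishita predeceased; the 1/12 allotted to Ishita's branch passes to Ishita's issue by representation.
The 1/12 is divided into 4 equal shares of 1/48 among Falguni, Manoj, Tarun, Sarita.
Falguni predeceased; the 1/48 allotted to Falguni's branch passes to Falguni's issue by representation.
The 1/48 is divided into 3 equal shares of 1/144 among Girish, Aarav, Vikram.
Girish is living and takes 1/144.
Aarav is living and takes 1/144.
Vikram is living and takes 1/144.
Manoj is living and takes 1/48.
Tarun is living and takes 1/48.
Sarita is living and takes 1/48.
Usha predeceased; the 1/6 allotted to Usha's branch passes to Usha's issue by representation.
The 1/6 is divided into 3 equal shares of 1/18 among Kavita, Jayant, Priya.
Kavita is living and takes 1/18.
Jayant predeceased; the 1/18 allotted to Jayant's branch passes to Jayant's issue by representation.
The 1/18 is divided into 3 equal shares of 1/54 among Hemant, Eshan, Omkar.
Hemant is living and takes 1/54.
Eshan is living and takes 1/54.
Omkar is living and takes 1/54.
Priya is living and takes 1/18.
Lakshmi is living and takes 1/6.

Aarav 1/144; Deepa 1/12; Eshan 1/54; Girish 1/144; Hemant 1/54; Kavita 1/18; Lakshmi 1/6; Manoj 1/48; Omkar 1/54; Priya 1/18; Sarita 1/48; Tarun 1/48; Vikram 1/144; Yamini 1/2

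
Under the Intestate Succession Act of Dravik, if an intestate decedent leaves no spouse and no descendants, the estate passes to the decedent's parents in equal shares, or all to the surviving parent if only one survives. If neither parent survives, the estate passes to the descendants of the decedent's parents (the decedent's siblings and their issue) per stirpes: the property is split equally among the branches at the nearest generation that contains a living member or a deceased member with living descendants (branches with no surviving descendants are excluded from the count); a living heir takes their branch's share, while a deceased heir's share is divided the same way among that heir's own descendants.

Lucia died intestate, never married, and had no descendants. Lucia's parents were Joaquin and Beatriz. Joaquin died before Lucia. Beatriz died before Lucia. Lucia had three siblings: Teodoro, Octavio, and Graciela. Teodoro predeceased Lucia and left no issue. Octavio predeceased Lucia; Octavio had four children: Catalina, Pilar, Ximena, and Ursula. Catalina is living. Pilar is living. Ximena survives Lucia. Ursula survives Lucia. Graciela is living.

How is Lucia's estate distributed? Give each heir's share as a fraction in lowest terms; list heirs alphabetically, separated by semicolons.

Neither parent survives and there are no descendants, so the estate passes to Lucia's siblings and their issue per stirpes.
Teodoro left no surviving issue, so that branch lapses and is disregarded.
The estate is divided into 2 equal shares of 1/2 among Octavio, Graciela.
Octavio predeceased; the 1/2 allotted to Octavio's branch passes to Octavio's issue by representation.
The 1/2 is divided into 4 equal shares of 1/8 among Catalina, Pilar, Ximena, Ursula.
Catalina is living and takes 1/8.
Pilar is living and takes 1/8.
Ximena is living and takes 1/8.
Ursula is living and takes 1/8.
Graciela is living and takes 1/2.

Catalina 1/8; Graciela 1/2; Pilar 1/8; Ursula 1/8; Ximena 1/8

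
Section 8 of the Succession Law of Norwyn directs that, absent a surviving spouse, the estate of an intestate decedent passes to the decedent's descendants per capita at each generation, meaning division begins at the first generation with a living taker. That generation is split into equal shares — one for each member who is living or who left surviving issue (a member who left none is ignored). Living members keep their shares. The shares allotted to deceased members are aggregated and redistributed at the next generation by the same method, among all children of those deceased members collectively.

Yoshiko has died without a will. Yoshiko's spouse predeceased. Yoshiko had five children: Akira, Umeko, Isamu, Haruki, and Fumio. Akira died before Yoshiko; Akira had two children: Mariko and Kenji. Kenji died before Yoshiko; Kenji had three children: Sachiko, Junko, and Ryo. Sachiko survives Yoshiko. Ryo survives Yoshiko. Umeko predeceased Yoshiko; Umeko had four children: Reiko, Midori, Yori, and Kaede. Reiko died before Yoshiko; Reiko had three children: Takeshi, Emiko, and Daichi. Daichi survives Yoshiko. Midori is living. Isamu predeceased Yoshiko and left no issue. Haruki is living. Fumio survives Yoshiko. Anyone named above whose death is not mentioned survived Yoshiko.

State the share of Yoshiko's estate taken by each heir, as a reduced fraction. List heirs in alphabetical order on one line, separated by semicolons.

There is no surviving spouse, so the entire estate passes to Yoshiko's descendants per capita at each generation.
At generation 1 (Akira, Umeko, Haruki, Fumio) there are 4 shares of (1)/4 = 1/4 each.
Living: Haruki and Fumio — each takes 1/4.
Deceased: Akira and Umeko. Their combined 1/2 is pooled and carried to generation 2.
At generation 2 (Mariko, Kenji, Reiko, Midori, Yori, Kaede) there are 6 shares of (1/2)/6 = 1/12 each.
Living: Mariko, Midori, Yori, and Kaede — each takes 1/12.
Deceased: Kenji and Reiko. Their combined 1/6 is pooled and carried to generation 3.
At generation 3 (Sachiko, Junko, Ryo, Takeshi, Emiko, Daichi) there are 6 shares of (1/6)/6 = 1/36 each.
Living: Sachiko, Junko, Ryo, Takeshi, Emiko, and Daichi — each takes 1/36.

Daichi 1/36; Emiko 1/36; Fumio 1/4; Haruki 1/4; Junko 1/36; Kaede 1/12; Mariko 1/12; Midori 1/12; Ryo 1/36; Sachiko 1/36; Takeshi 1/36; Yori 1/12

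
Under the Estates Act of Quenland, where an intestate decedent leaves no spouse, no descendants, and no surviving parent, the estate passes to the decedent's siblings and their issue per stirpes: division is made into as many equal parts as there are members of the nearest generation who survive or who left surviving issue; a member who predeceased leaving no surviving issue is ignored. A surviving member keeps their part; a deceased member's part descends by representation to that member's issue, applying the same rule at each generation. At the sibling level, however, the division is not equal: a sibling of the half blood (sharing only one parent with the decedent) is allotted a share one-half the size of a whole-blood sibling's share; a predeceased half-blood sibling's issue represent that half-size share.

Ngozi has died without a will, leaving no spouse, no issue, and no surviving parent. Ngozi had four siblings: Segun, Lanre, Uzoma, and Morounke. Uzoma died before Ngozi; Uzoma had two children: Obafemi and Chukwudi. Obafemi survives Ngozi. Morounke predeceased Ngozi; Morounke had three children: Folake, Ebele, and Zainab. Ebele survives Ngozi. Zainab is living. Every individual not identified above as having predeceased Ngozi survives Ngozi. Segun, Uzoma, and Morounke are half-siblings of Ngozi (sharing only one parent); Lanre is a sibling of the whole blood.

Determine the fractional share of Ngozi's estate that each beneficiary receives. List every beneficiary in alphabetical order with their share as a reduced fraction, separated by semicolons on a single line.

Chukwudi 1/10; Ebele 1/15; Folake 1/15; Lanre 2/5; Obafemi 1/10; Segun 1/5; Zainab 1/15

No spouse, descendants, or parent survives, so the estate passes to Ngozi's siblings per stirpes.
Half-blood siblings count for one-half the weight of whole-blood siblings at the initial division.
Dividing 1 in proportion to weights (total weight 5/2): Segun (weight 1/2) → 1/5; Lanre (weight 1) → 2/5; Uzoma (weight 1/2) → 1/5; Morounke (weight 1/2) → 1/5.
Segun is living and takes 1/5.
Lanre is living and takes 2/5.
Uzoma predeceased; the 1/5 allotted to Uzoma's branch passes to Uzoma's issue by representation.
The 1/5 is divided into 2 equal shares of 1/10 among Obafemi, Chukwudi.
Obafemi is living and takes 1/10.
Chukwudi is living and takes 1/10.
Morounke predeceased; the 1/5 allotted to Morounke's branch passes to Morounke's issue by representation.
The 1/5 is divided into 3 equal shares of 1/15 among Folake, Ebele, Zainab.
Folake is living and takes 1/15.
Ebele is living and takes 1/15.
Zainab is living and takes 1/15.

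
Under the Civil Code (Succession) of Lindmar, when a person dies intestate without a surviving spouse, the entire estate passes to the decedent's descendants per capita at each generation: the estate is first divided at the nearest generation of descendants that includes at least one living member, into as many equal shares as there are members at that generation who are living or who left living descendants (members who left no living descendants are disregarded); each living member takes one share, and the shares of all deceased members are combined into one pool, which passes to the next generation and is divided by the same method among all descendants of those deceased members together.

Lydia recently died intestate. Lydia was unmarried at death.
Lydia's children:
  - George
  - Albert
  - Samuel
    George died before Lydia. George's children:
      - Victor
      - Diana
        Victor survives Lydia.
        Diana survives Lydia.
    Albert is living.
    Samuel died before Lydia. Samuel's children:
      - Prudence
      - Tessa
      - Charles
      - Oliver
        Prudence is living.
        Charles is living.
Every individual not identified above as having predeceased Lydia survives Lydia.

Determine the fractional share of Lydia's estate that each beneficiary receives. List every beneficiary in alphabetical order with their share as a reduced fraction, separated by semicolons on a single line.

Albert 1/3; Charles 1/9; Diana 1/9; Oliver 1/9; Prudence 1/9; Tessa 1/9; Victor 1/9

There is no surviving spouse, so the entire estate passes to Lydia's descendants per capita at each generation.
At generation 1 (George, Albert, Samuel) there are 3 shares of (1)/3 = 1/3 each.
Living: Albert — each takes 1/3.
Deceased: George and Samuel. Their combined 2/3 is pooled and carried to generation 2.
At generation 2 (Victor, Diana, Prudence, Tessa, Charles, Oliver) there are 6 shares of (2/3)/6 = 1/9 each.
Living: Victor, Diana, Prudence, Tessa, Charles, and Oliver — each takes 1/9.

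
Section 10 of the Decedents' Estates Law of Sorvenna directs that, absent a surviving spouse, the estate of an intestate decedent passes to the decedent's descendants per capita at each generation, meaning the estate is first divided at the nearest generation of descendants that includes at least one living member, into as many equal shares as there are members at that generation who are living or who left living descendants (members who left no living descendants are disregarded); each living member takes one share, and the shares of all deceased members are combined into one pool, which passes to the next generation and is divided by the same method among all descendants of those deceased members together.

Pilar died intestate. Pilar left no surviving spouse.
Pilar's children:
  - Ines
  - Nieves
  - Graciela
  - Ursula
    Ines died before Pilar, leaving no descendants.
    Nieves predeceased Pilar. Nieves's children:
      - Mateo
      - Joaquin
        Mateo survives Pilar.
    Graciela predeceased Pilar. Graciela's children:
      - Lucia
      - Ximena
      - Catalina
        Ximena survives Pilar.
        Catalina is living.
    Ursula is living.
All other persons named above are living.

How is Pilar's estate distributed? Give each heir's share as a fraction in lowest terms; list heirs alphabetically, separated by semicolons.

Catalina 2/15; Joaquin 2/15; Lucia 2/15; Mateo 2/15; Ursula 1/3; Ximena 2/15

There is no surviving spouse, so the entire estate passes to Pilar's descendants per capita at each generation.
At generation 1 (Nieves, Graciela, Ursula) there are 3 shares of (1)/3 = 1/3 each.
Living: Ursula — each takes 1/3.
Deceased: Nieves and Graciela. Their combined 2/3 is pooled and carried to generation 2.
At generation 2 (Mateo, Joaquin, Lucia, Ximena, Catalina) there are 5 shares of (2/3)/5 = 2/15 each.
Living: Mateo, Joaquin, Lucia, Ximena, and Catalina — each takes 2/15.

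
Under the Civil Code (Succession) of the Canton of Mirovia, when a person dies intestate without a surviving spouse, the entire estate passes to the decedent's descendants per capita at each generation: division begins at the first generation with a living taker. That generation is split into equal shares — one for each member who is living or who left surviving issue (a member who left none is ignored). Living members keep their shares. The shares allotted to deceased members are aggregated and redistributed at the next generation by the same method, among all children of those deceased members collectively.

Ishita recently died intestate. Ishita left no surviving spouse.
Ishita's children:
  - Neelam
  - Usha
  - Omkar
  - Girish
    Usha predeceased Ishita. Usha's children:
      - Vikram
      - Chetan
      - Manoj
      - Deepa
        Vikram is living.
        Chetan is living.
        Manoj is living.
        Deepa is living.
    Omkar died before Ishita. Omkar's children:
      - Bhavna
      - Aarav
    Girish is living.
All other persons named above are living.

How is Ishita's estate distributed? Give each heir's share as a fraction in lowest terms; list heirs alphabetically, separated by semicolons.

There is no surviving spouse, so the entire estate passes to Ishita's descendants per capita at each generation.
At generation 1 (Neelam, Usha, Omkar, Girish) there are 4 shares of (1)/4 = 1/4 each.
Living: Neelam and Girish — each takes 1/4.
Deceased: Usha and Omkar. Their combined 1/2 is pooled and carried to generation 2.
At generation 2 (Vikram, Chetan, Manoj, Deepa, Bhavna, Aarav) there are 6 shares of (1/2)/6 = 1/12 each.
Living: Vikram, Chetan, Manoj, Deepa, Bhavna, and Aarav — each takes 1/12.

Aarav 1/12; Bhavna 1/12; Chetan 1/12; Deepa 1/12; Girish 1/4; Manoj 1/12; Neelam 1/4; Vikram 1/12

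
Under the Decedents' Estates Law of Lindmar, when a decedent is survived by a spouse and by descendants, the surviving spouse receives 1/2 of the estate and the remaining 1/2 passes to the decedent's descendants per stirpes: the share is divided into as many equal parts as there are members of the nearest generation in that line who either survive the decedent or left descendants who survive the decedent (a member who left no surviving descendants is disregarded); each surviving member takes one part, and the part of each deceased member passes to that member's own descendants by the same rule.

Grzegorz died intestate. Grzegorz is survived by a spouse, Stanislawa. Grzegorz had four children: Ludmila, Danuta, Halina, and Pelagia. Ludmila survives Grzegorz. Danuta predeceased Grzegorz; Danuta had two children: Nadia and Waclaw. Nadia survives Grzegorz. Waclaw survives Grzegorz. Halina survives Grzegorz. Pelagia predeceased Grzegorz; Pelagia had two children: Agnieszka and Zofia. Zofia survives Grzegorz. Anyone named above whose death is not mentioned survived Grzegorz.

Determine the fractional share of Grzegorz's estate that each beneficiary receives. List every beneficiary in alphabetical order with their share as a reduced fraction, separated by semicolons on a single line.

Stanislawa, as surviving spouse, takes 1/2.
The remaining 1/2 passes to Grzegorz's descendants per stirpes.
The 1/2 is divided into 4 equal shares of 1/8 among Ludmila, Danuta, Halina, Pelagia.
Ludmila is living and takes 1/8.
Danuta predeceased; the 1/8 allotted to Danuta's branch passes to Danuta's issue by representation.
The 1/8 is divided into 2 equal shares of 1/16 among Nadia, Waclaw.
Nadia is living and takes 1/16.
Waclaw is living and takes 1/16.
Halina is living and takes 1/8.
Pelagia predeceased; the 1/8 allotted to Pelagia's branch passes to Pelagia's issue by representation.
The 1/8 is divided into 2 equal shares of 1/16 among Agnieszka, Zofia.
Agnieszka is living and takes 1/16.
Zofia is living and takes 1/16.

Agnieszka 1/16; Halina 1/8; Ludmila 1/8; Nadia 1/16; Stanislawa 1/2; Waclaw 1/16; Zofia 1/16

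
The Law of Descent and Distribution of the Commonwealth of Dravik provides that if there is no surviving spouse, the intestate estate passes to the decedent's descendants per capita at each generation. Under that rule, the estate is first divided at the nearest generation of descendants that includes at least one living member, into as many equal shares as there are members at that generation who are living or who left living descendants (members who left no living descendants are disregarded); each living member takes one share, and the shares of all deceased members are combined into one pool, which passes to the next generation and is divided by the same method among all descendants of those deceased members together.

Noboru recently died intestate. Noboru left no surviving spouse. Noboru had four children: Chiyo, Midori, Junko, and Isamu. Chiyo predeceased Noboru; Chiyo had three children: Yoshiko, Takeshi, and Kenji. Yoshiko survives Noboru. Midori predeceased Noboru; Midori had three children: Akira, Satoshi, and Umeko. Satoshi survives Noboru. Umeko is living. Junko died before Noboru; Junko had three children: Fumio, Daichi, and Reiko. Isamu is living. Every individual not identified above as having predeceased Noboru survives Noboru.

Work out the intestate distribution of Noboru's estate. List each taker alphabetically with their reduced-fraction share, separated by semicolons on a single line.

Akira 1/12; Daichi 1/12; Fumio 1/12; Isamu 1/4; Kenji 1/12; Reiko 1/12; Satoshi 1/12; Takeshi 1/12; Umeko 1/12; Yoshiko 1/12

There is no surviving spouse, so the entire estate passes to Noboru's descendants per capita at each generation.
At generation 1 (Chiyo, Midori, Junko, Isamu) there are 4 shares of (1)/4 = 1/4 each.
Living: Isamu — each takes 1/4.
Deceased: Chiyo, Midori, and Junko. Their combined 3/4 is pooled and carried to generation 2.
At generation 2 (Yoshiko, Takeshi, Kenji, Akira, Satoshi, Umeko, Fumio, Daichi, Reiko) there are 9 shares of (3/4)/9 = 1/12 each.
Living: Yoshiko, Takeshi, Kenji, Akira, Satoshi, Umeko, Fumio, Daichi, and Reiko — each takes 1/12.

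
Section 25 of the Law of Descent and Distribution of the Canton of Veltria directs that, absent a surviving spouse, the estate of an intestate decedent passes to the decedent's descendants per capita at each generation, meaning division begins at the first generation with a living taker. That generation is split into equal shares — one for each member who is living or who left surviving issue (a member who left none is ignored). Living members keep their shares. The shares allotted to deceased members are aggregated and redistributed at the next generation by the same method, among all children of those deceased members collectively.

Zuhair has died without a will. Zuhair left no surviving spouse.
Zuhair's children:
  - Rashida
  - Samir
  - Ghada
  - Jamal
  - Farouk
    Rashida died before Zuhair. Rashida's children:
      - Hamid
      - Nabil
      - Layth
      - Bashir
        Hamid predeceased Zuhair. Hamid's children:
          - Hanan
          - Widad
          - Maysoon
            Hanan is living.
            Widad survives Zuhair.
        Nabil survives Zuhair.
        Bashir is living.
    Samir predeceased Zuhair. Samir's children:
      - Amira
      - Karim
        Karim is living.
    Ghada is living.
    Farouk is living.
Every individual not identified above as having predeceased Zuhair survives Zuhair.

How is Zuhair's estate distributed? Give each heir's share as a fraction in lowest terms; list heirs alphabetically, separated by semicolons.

There is no surviving spouse, so the entire estate passes to Zuhair's descendants per capita at each generation.
At generation 1 (Rashida, Samir, Ghada, Jamal, Farouk) there are 5 shares of (1)/5 = 1/5 each.
Living: Ghada, Jamal, and Farouk — each takes 1/5.
Deceased: Rashida and Samir. Their combined 2/5 is pooled and carried to generation 2.
At generation 2 (Hamid, Nabil, Layth, Bashir, Amira, Karim) there are 6 shares of (2/5)/6 = 1/15 each.
Living: Nabil, Layth, Bashir, Amira, and Karim — each takes 1/15.
Deceased: Hamid. That 1/15 share is carried to generation 3.
At generation 3 (Hanan, Widad, Maysoon) there are 3 shares of (1/15)/3 = 1/45 each.
Living: Hanan, Widad, and Maysoon — each takes 1/45.

Amira 1/15; Bashir 1/15; Farouk 1/5; Ghada 1/5; Hanan 1/45; Jamal 1/5; Karim 1/15; Layth 1/15; Maysoon 1/45; Nabil 1/15; Widad 1/45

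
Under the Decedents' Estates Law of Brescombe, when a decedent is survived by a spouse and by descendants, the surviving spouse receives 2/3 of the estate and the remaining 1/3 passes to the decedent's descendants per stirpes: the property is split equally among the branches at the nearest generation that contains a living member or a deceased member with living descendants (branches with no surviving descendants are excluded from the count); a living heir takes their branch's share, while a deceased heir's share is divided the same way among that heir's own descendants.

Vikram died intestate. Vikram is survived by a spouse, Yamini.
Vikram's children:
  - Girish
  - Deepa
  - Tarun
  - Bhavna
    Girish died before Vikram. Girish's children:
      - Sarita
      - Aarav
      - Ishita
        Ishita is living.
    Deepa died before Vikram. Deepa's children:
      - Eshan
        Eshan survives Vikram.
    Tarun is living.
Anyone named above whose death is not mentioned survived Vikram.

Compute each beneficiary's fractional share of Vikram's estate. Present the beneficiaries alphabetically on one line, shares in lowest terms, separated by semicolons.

Yamini, as surviving spouse, takes 2/3.
The remaining 1/3 passes to Vikram's descendants per stirpes.
The 1/3 is divided into 4 equal shares of 1/12 among Girish, Deepa, Tarun, Bhavna.
Girish predeceased; the 1/12 allotted to Girish's branch passes to Girish's issue by representation.
The 1/12 is divided into 3 equal shares of 1/36 among Sarita, Aarav, Ishita.
Sarita is living and takes 1/36.
Aarav is living and takes 1/36.
Ishita is living and takes 1/36.
Deepa predeceased; the 1/12 allotted to Deepa's branch passes to Deepa's issue by representation.
Eshan is the sole taker at this level and receives the full 1/12.
Tarun is living and takes 1/12.
Bhavna is living and takes 1/12.

Aarav 1/36; Bhavna 1/12; Eshan 1/12; Ishita 1/36; Sarita 1/36; Tarun 1/12; Yamini 2/3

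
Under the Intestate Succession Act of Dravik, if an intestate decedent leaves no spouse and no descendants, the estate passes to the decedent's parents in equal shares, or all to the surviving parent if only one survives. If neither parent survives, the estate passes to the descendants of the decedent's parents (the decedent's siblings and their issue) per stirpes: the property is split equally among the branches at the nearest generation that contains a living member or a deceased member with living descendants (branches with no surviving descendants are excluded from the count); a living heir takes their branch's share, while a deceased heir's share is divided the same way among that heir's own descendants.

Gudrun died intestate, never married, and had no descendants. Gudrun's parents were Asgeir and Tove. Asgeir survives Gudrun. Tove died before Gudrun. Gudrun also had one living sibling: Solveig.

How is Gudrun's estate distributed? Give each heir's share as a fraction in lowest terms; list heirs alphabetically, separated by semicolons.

Only one parent, Asgeir, survives, so Asgeir takes the entire estate. The siblings take nothing because a surviving parent has priority.

Asgeir 1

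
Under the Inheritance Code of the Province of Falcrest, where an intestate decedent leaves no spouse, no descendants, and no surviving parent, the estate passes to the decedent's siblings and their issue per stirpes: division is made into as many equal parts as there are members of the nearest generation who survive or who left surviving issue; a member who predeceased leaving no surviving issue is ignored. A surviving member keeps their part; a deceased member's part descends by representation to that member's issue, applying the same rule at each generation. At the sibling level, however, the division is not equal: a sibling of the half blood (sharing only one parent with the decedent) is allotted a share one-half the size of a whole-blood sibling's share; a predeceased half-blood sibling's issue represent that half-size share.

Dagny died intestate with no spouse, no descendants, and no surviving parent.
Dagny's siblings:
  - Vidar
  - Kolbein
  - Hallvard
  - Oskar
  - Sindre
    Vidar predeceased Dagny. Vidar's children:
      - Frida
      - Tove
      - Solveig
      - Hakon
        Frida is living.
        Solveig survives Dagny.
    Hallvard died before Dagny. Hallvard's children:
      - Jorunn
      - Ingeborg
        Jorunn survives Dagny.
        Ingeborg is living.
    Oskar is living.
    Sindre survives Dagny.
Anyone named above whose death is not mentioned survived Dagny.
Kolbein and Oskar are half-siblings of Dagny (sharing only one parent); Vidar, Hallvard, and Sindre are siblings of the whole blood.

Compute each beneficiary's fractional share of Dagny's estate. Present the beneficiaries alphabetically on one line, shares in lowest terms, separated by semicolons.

Frida 1/16; Hakon 1/16; Ingeborg 1/8; Jorunn 1/8; Kolbein 1/8; Oskar 1/8; Sindre 1/4; Solveig 1/16; Tove 1/16

No spouse, descendants, or parent survives, so the estate passes to Dagny's siblings per stirpes.
Half-blood siblings count for one-half the weight of whole-blood siblings at the initial division.
Dividing 1 in proportion to weights (total weight 4): Vidar (weight 1) → 1/4; Kolbein (weight 1/2) → 1/8; Hallvard (weight 1) → 1/4; Oskar (weight 1/2) → 1/8; Sindre (weight 1) → 1/4.
Vidar predeceased; the 1/4 allotted to Vidar's branch passes to Vidar's issue by representation.
The 1/4 is divided into 4 equal shares of 1/16 among Frida, Tove, Solveig, Hakon.
Frida is living and takes 1/16.
Tove is living and takes 1/16.
Solveig is living and takes 1/16.
Hakon is living and takes 1/16.
Kolbein is living and takes 1/8.
Hallvard predeceased; the 1/4 allotted to Hallvard's branch passes to Hallvard's issue by representation.
The 1/4 is divided into 2 equal shares of 1/8 among Jorunn, Ingeborg.
Jorunn is living and takes 1/8.
Ingeborg is living and takes 1/8.
Oskar is living and takes 1/8.
Sindre is living and takes 1/4.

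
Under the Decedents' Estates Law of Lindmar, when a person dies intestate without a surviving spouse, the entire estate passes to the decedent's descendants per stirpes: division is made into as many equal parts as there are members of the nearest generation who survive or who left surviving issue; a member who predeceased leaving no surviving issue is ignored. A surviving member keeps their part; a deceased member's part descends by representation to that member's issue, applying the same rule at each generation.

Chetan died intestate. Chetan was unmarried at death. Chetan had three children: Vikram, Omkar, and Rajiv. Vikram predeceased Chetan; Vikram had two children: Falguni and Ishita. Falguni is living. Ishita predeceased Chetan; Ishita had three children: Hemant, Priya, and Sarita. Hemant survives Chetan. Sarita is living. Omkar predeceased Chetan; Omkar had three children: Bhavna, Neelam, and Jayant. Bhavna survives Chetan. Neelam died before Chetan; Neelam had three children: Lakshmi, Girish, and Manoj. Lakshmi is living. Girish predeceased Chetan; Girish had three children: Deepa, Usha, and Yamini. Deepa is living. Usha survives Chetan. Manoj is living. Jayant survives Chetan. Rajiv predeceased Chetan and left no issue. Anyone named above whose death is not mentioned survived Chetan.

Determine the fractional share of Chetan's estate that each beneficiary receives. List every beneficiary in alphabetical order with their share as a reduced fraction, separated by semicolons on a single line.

There is no surviving spouse, so the entire estate passes to Chetan's descendants per stirpes.
Rajiv left no surviving issue, so that branch lapses and is disregarded.
The estate is divided into 2 equal shares of 1/2 among Vikram, Omkar.
Vikram predeceased; the 1/2 allotted to Vikram's branch passes to Vikram's issue by representation.
The 1/2 is divided into 2 equal shares of 1/4 among Falguni, Ishita.
Falguni is living and takes 1/4.
Ishita predeceased; the 1/4 allotted to Ishita's branch passes to Ishita's issue by representation.
The 1/4 is divided into 3 equal shares of 1/12 among Hemant, Priya, Sarita.
Hemant is living and takes 1/12.
Priya is living and takes 1/12.
Sarita is living and takes 1/12.
Omkar predeceased; the 1/2 allotted to Omkar's branch passes to Omkar's issue by representation.
The 1/2 is divided into 3 equal shares of 1/6 among Bhavna, Neelam, Jayant.
Bhavna is living and takes 1/6.
Neelam predeceased; the 1/6 allotted to Neelam's branch passes to Neelam's issue by representation.
The 1/6 is divided into 3 equal shares of 1/18 among Lakshmi, Girish, Manoj.
Lakshmi is living and takes 1/18.
Girish predeceased; the 1/18 allotted to Girish's branch passes to Girish's issue by representation.
The 1/18 is divided into 3 equal shares of 1/54 among Deepa, Usha, Yamini.
Deepa is living and takes 1/54.
Usha is living and takes 1/54.
Yamini is living and takes 1/54.
Manoj is living and takes 1/18.
Jayant is living and takes 1/6.

Bhavna 1/6; Deepa 1/54; Falguni 1/4; Hemant 1/12; Jayant 1/6; Lakshmi 1/18; Manoj 1/18; Priya 1/12; Sarita 1/12; Usha 1/54; Yamini 1/54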